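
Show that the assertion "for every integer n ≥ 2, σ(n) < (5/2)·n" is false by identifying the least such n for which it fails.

The first 22 eligible values, up to n = 23, all satisfy the conclusion.
n = 24: σ(24) = 60; 60 ≥ 60.

n = 24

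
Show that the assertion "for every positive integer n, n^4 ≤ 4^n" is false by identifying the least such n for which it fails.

n = 3

For n = 1, 2 the conclusion holds.
n = 3: n^4 = 81 and 4^n = 64, so 81 > 64.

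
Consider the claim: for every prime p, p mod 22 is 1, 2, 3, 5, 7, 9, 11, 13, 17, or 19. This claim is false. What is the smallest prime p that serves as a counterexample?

p = 37

A counterexample is any prime p such that the claim fails; we check each in order.
For p = 2, 3, 5, 7, …, 23, 29, 31 the conclusion holds.
p = 37: 37 mod 22 = 15 — not in {1, 2, 3, 5, 7, 9, 11, 13, 17, 19}.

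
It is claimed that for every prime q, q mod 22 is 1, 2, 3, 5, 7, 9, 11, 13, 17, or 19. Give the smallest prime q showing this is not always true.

We need the least prime q for which the claim fails.
The first 11 eligible values, up to q = 31, all satisfy the conclusion.
q = 37: 37 mod 22 = 15 — not in {1, 2, 3, 5, 7, 9, 11, 13, 17, 19}.
Thus q = 37 disproves the claim, and no smaller q works.

q = 37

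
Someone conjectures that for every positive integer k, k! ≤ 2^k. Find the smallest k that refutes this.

We need the least positive integer k for which k! > 2^k.
k = 1: k! = 1 and 2^k = 2, so 1 ≤ 2.
k = 2: k! = 2 and 2^k = 4, so 2 ≤ 4.
k = 3: k! = 6 and 2^k = 8, so 6 ≤ 8.
k = 4: k! = 24 and 2^k = 16, so 24 > 16.

k = 4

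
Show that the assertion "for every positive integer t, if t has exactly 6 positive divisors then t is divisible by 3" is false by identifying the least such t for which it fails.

Check each positive integer t in order until t has exactly 6 positive divisors but t is not divisible by 3.
For t = 12, 18 the conclusion holds.
t = 20: τ(20) = 6; 20 mod 3 = 2.
Hence t = 20 is a counterexample.

t = 20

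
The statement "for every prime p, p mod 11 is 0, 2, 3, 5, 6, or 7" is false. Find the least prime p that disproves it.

For p = 2, 3, 5, 7, 11, 13, 17 the conclusion holds.
p = 19: 19 mod 11 = 8 — not in {0, 2, 3, 5, 6, 7}.

p = 19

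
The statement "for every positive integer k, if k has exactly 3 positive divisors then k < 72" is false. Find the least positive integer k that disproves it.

We need the least positive integer k for which k has exactly 3 positive divisors but the claim fails.
The first 4 eligible values, up to k = 49, all satisfy the conclusion.
k = 121: τ(121) = 3; 121 ≥ 72.

k = 121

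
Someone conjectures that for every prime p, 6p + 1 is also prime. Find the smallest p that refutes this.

We need the least prime p for which 6p + 1 is not prime.
p = 2: 6p + 1 = 13, prime.
p = 3: 6p + 1 = 19, prime.
p = 5: 6p + 1 = 31, prime.
p = 7: 6p + 1 = 43, prime.
p = 11: 6p + 1 = 67, prime.
p = 13: 6p + 1 = 79, prime.
p = 17: 6p + 1 = 103, prime.
p = 19: 6p + 1 = 115 = 5 × 23, not prime.

p = 19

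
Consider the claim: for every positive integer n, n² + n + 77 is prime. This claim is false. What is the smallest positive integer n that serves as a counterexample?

Check each positive integer n in order until n² + n + 77 is not prime.
For n = 1, 2, 3, 4, 5 the conclusion holds.
n = 6: n² + n + 77 = 119 = 7 × 17, composite.
Hence n = 6 is a counterexample.

n = 6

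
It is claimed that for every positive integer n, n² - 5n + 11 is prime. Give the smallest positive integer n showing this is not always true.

n = 7

A counterexample is any positive integer n such that n² - 5n + 11 is not prime; we check each in order.
For n = 1, 2, 3, 4, 5, 6 the conclusion holds.
n = 7: n² - 5n + 11 = 25 = 5 × 5, composite.
So n = 7 is the smallest counterexample.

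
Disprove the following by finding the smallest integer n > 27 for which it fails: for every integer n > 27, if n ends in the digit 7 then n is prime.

n = 57

n = 37: 37 ends in 7 and is prime.
n = 47: 47 ends in 7 and is prime.
n = 57: 57 ends in 7; 57 = 3 × 19, composite.
Hence n = 57 is a counterexample.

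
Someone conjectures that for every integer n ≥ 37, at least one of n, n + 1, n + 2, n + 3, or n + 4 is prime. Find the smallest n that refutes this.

n = 48

A counterexample is any integer n ≥ 37 such that n, n + 1, n + 2, n + 3, n + 4 are all composite; we check each in order.
For n = 37, 38, 39, 40, …, 45, 46, 47 the conclusion holds.
n = 48: 48 = 2 × 24; 49 = 7 × 7; 50 = 2 × 25; 51 = 3 × 17; 52 = 2 × 26 — all composite.
So n = 48 is the smallest counterexample.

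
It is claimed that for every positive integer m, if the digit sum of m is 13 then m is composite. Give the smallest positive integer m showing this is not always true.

m = 67

m = 49: digit sum 13; 49 is composite.
m = 58: digit sum 13; 58 is composite.
m = 67: digit sum 13; 67 is prime, not composite.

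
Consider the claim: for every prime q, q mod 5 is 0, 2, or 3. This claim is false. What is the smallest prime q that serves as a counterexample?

q = 11

q = 2: 2 mod 5 = 2.
q = 3: 3 mod 5 = 3.
q = 5: 5 mod 5 = 0.
q = 7: 7 mod 5 = 2.
q = 11: 11 mod 5 = 1 — not in {0, 2, 3}.
Hence q = 11 is a counterexample.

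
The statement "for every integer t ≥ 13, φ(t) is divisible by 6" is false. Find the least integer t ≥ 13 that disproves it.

t = 15

A counterexample is any integer t ≥ 13 such that φ(t) is not divisible by 6; we check each in order.
For t = 13, 14 the conclusion holds.
t = 15: φ(15) = 8; 8 mod 6 = 2.
So t = 15 is the smallest counterexample.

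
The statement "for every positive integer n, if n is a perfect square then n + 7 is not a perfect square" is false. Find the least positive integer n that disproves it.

For n = 1, 4 the conclusion holds.
n = 9: 9 = 3² and 9 + 7 = 16 = 4².
Hence n = 9 is a counterexample.

n = 9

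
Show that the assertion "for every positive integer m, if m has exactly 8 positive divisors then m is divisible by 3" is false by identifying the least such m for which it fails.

We need the least positive integer m for which m has exactly 8 positive divisors but m is not divisible by 3.
For m = 24, 30 the conclusion holds.
m = 40: τ(40) = 8; 40 mod 3 = 1.
So m = 40 is the smallest counterexample.

m = 40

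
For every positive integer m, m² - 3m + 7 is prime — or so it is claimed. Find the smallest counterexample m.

A counterexample is any positive integer m such that m² - 3m + 7 is not prime; we check each in order.
m = 1: m² - 3m + 7 = 5, prime.
m = 2: m² - 3m + 7 = 5, prime.
m = 3: m² - 3m + 7 = 7, prime.
m = 4: m² - 3m + 7 = 11, prime.
m = 5: m² - 3m + 7 = 17, prime.
m = 6: m² - 3m + 7 = 25 = 5 × 5, composite.
Thus m = 6 disproves the claim, and no smaller m works.

m = 6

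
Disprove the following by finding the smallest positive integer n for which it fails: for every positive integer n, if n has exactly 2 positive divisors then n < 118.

For n = 2, 3, 5, 7, …, 107, 109, 113 the conclusion holds.
n = 127: τ(127) = 2; 127 ≥ 118.
So n = 127 is the smallest counterexample.

n = 127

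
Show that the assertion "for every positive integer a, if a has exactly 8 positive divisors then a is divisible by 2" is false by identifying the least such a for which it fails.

a = 105

For a = 24, 30, 40, 42, …, 88, 102, 104 the conclusion holds.
a = 105: τ(105) = 8; 105 mod 2 = 1.
So a = 105 is the smallest counterexample.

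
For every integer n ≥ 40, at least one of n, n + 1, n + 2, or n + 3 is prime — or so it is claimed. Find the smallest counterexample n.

The first 8 eligible values, up to n = 47, all satisfy the conclusion.
n = 48: 48 = 2 × 24; 49 = 7 × 7; 50 = 2 × 25; 51 = 3 × 17 — all composite.

n = 48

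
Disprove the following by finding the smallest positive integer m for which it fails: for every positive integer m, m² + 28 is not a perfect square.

m = 6

The first 5 eligible values, up to m = 5, all satisfy the conclusion.
m = 6: 6² + 28 = 64 = 8², a perfect square.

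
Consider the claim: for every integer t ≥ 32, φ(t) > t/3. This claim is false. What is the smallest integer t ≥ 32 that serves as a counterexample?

t = 36

A counterexample is any integer t ≥ 32 such that the claim fails; we check each in order.
The first 4 eligible values, up to t = 35, all satisfy the conclusion.
t = 36: φ(36) = 12 and 36/3 = 12, so φ(36) ≤ 36/3.
Hence t = 36 is a counterexample.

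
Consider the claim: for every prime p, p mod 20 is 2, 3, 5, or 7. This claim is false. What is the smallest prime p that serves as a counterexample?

p = 11

We need the least prime p for which the claim fails.
For p = 2, 3, 5, 7 the conclusion holds.
p = 11: 11 mod 20 = 11 — not in {2, 3, 5, 7}.
Hence p = 11 is a counterexample.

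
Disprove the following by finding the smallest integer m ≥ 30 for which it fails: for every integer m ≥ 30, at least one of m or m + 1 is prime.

For m = 30, 31 the conclusion holds.
m = 32: 32 = 2 × 16; 33 = 3 × 11 — both composite.

m = 32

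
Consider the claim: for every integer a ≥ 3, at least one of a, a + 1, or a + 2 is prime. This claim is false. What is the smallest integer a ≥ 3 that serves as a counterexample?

We need the least integer a ≥ 3 for which a, a + 1, a + 2 are all composite.
For a = 3, 4, 5, 6, 7 the conclusion holds.
a = 8: 8 = 2 × 4; 9 = 3 × 3; 10 = 2 × 5 — all composite.
So a = 8 is the smallest counterexample.

a = 8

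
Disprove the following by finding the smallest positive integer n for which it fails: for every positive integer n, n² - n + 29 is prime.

n = 3

For n = 1, 2 the conclusion holds.
n = 3: n² - n + 29 = 35 = 5 × 7, composite.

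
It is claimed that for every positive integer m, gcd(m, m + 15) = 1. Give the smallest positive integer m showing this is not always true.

A counterexample is any positive integer m such that gcd(m, m + 15) > 1; we check each in order.
m = 1: gcd(1, 16) = 1.
m = 2: gcd(2, 17) = 1.
m = 3: gcd(3, 18) = 3.

m = 3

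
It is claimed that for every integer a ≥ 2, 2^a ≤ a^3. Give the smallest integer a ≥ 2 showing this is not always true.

Check each integer a ≥ 2 in order until 2^a > a^3.
a = 2: 2^a = 4 and a^3 = 8, so 4 ≤ 8.
a = 3: 2^a = 8 and a^3 = 27, so 8 ≤ 27.
a = 4: 2^a = 16 and a^3 = 64, so 16 ≤ 64.
a = 5: 2^a = 32 and a^3 = 125, so 32 ≤ 125.
a = 6: 2^a = 64 and a^3 = 216, so 64 ≤ 216.
a = 7: 2^a = 128 and a^3 = 343, so 128 ≤ 343.
a = 8: 2^a = 256 and a^3 = 512, so 256 ≤ 512.
a = 9: 2^a = 512 and a^3 = 729, so 512 ≤ 729.
a = 10: 2^a = 1024 and a^3 = 1000, so 1024 > 1000.
Thus a = 10 disproves the claim, and no smaller a works.

a = 10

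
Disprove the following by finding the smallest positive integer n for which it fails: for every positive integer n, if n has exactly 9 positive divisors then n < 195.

For n = 36, 100 the conclusion holds.
n = 196: τ(196) = 9; 196 ≥ 195.

n = 196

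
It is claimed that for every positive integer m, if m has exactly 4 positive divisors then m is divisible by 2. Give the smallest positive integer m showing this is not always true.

We need the least positive integer m for which m has exactly 4 positive divisors but m is not divisible by 2.
The first 4 eligible values, up to m = 14, all satisfy the conclusion.
m = 15: τ(15) = 4; 15 mod 2 = 1.

m = 15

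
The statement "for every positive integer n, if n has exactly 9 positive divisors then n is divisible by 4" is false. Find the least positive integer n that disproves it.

Check each positive integer n in order until n has exactly 9 positive divisors but n is not divisible by 4.
For n = 36, 100, 196 the conclusion holds.
n = 225: τ(225) = 9; 225 mod 4 = 1.

n = 225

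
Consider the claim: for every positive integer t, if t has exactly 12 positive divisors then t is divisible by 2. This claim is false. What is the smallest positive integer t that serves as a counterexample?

t = 315

We need the least positive integer t for which t has exactly 12 positive divisors but t is not divisible by 2.
The first 24 eligible values, up to t = 308, all satisfy the conclusion.
t = 315: τ(315) = 12; 315 mod 2 = 1.
Hence t = 315 is a counterexample.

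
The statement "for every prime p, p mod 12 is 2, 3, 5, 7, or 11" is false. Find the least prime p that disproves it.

We need the least prime p for which the claim fails.
p = 2: 2 mod 12 = 2.
p = 3: 3 mod 12 = 3.
p = 5: 5 mod 12 = 5.
p = 7: 7 mod 12 = 7.
p = 11: 11 mod 12 = 11.
p = 13: 13 mod 12 = 1 — not in {2, 3, 5, 7, 11}.

p = 13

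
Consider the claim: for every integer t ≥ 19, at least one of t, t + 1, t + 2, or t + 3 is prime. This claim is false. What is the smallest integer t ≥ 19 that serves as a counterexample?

For t = 19, 20, 21, 22, 23 the conclusion holds.
t = 24: 24 = 2 × 12; 25 = 5 × 5; 26 = 2 × 13; 27 = 3 × 9 — all composite.
Hence t = 24 is a counterexample.

t = 24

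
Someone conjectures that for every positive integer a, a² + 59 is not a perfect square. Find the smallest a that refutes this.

a = 29

A counterexample is any positive integer a such that a² + 59 is a perfect square; we check each in order.
The first 28 eligible values, up to a = 28, all satisfy the conclusion.
a = 29: 29² + 59 = 900 = 30², a perfect square.
So a = 29 is the smallest counterexample.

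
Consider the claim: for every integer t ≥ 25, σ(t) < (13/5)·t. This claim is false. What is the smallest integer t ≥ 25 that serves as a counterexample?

A counterexample is any integer t ≥ 25 such that the claim fails; we check each in order.
For t = 25, 26, 27, 28, …, 57, 58, 59 the conclusion holds.
t = 60: σ(60) = 168; 168 ≥ 156.
Hence t = 60 is a counterexample.

t = 60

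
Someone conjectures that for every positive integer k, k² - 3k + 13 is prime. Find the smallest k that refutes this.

k = 12

We need the least positive integer k for which k² - 3k + 13 is not prime.
For k = 1, 2, 3, 4, …, 9, 10, 11 the conclusion holds.
k = 12: k² - 3k + 13 = 121 = 11 × 11, composite.
Thus k = 12 disproves the claim, and no smaller k works.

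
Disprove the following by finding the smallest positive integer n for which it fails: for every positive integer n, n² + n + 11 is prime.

n = 10

A counterexample is any positive integer n such that n² + n + 11 is not prime; we check each in order.
For n = 1, 2, 3, 4, 5, 6, 7, 8, 9 the conclusion holds.
n = 10: n² + n + 11 = 121 = 11 × 11, composite.
Hence n = 10 is a counterexample.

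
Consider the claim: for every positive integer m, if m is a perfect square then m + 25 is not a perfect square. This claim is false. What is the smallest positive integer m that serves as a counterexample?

We need the least positive integer m for which m is a perfect square but m + 25 is a perfect square.
The first 11 eligible values, up to m = 121, all satisfy the conclusion.
m = 144: 144 = 12² and 144 + 25 = 169 = 13².
Thus m = 144 disproves the claim, and no smaller m works.

m = 144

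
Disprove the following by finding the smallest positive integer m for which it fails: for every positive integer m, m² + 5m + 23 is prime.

m = 14

Check each positive integer m in order until m² + 5m + 23 is not prime.
For m = 1, 2, 3, 4, …, 11, 12, 13 the conclusion holds.
m = 14: m² + 5m + 23 = 289 = 17 × 17, composite.
So m = 14 is the smallest counterexample.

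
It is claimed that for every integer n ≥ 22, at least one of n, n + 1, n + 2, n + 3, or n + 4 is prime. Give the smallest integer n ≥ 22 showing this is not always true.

n = 24

A counterexample is any integer n ≥ 22 such that n, n + 1, n + 2, n + 3, n + 4 are all composite; we check each in order.
For n = 22, 23 the conclusion holds.
n = 24: 24 = 2 × 12; 25 = 5 × 5; 26 = 2 × 13; 27 = 3 × 9; 28 = 2 × 14 — all composite.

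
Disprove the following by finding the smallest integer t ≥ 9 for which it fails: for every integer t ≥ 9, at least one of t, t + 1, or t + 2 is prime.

Check each integer t ≥ 9 in order until t, t + 1, t + 2 are all composite.
For t = 9, 10, 11, 12, 13 the conclusion holds.
t = 14: 14 = 2 × 7; 15 = 3 × 5; 16 = 2 × 8 — all composite.
Hence t = 14 is a counterexample.

t = 14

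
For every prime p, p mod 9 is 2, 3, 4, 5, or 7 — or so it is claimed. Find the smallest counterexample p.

The first 6 eligible values, up to p = 13, all satisfy the conclusion.
p = 17: 17 mod 9 = 8 — not in {2, 3, 4, 5, 7}.
Hence p = 17 is a counterexample.

p = 17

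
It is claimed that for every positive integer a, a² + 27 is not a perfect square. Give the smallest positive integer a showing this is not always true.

a = 3

A counterexample is any positive integer a such that a² + 27 is a perfect square; we check each in order.
a = 1: 1² + 27 = 28, not a perfect square.
a = 2: 2² + 27 = 31, not a perfect square.
a = 3: 3² + 27 = 36 = 6², a perfect square.
Hence a = 3 is a counterexample.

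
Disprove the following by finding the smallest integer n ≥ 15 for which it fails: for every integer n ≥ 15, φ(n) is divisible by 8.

For n = 15, 16, 17 the conclusion holds.
n = 18: φ(18) = 6; 6 mod 8 = 6.
So n = 18 is the smallest counterexample.

n = 18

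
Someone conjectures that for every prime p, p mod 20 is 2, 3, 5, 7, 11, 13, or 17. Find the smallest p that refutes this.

Check each prime p in order until the claim fails.
For p = 2, 3, 5, 7, 11, 13, 17 the conclusion holds.
p = 19: 19 mod 20 = 19 — not in {2, 3, 5, 7, 11, 13, 17}.

p = 19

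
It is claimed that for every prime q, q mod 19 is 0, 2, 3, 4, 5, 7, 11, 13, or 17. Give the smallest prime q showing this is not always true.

We need the least prime q for which the claim fails.
For q = 2, 3, 5, 7, 11, 13, 17, 19, 23 the conclusion holds.
q = 29: 29 mod 19 = 10 — not in {0, 2, 3, 4, 5, 7, 11, 13, 17}.
So q = 29 is the smallest counterexample.

q = 29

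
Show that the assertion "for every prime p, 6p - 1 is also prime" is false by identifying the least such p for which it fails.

p = 11

For p = 2, 3, 5, 7 the conclusion holds.
p = 11: 6p - 1 = 65 = 5 × 13, not prime.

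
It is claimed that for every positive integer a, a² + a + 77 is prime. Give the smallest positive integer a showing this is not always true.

The first 5 eligible values, up to a = 5, all satisfy the conclusion.
a = 6: a² + a + 77 = 119 = 7 × 17, composite.

a = 6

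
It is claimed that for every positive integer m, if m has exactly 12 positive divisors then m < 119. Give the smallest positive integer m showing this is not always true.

We need the least positive integer m for which m has exactly 12 positive divisors but the claim fails.
The first 6 eligible values, up to m = 108, all satisfy the conclusion.
m = 126: τ(126) = 12; 126 ≥ 119.
Thus m = 126 disproves the claim, and no smaller m works.

m = 126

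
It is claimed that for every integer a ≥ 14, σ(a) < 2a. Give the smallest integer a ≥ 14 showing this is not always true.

For a = 14, 15, 16, 17 the conclusion holds.
a = 18: σ(18) = 39; 39 ≥ 36.

a = 18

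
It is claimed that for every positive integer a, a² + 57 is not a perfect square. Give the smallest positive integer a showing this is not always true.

a = 8

We need the least positive integer a for which a² + 57 is a perfect square.
The first 7 eligible values, up to a = 7, all satisfy the conclusion.
a = 8: 8² + 57 = 121 = 11², a perfect square.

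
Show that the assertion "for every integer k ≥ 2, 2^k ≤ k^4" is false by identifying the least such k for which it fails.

For k = 2, 3, 4, 5, …, 14, 15, 16 the conclusion holds.
k = 17: 2^k = 131072 and k^4 = 83521, so 131072 > 83521.
Hence k = 17 is a counterexample.

k = 17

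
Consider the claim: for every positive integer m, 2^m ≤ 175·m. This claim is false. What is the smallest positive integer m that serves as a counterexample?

A counterexample is any positive integer m such that 2^m > 175·m; we check each in order.
For m = 1, 2, 3, 4, 5, 6, 7, 8, 9, 10 the conclusion holds.
m = 11: 2^m = 2048 and 175·m = 1925, so 2048 > 1925.

m = 11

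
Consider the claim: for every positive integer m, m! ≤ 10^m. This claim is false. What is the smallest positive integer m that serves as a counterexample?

m = 25

We need the least positive integer m for which m! > 10^m.
The first 24 eligible values, up to m = 24, all satisfy the conclusion.
m = 25: m! = 15511210043330985984000000 and 10^m = 10000000000000000000000000, so 15511210043330985984000000 > 10000000000000000000000000.
So m = 25 is the smallest counterexample.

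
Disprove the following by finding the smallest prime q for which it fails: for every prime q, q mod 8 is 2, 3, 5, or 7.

A counterexample is any prime q such that the claim fails; we check each in order.
For q = 2, 3, 5, 7, 11, 13 the conclusion holds.
q = 17: 17 mod 8 = 1 — not in {2, 3, 5, 7}.
Hence q = 17 is a counterexample.

q = 17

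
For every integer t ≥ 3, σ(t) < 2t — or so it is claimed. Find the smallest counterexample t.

We need the least integer t ≥ 3 for which the claim fails.
For t = 3, 4, 5 the conclusion holds.
t = 6: σ(6) = 12; 12 ≥ 12.

t = 6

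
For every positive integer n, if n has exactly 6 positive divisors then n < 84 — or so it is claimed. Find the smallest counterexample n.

n = 92

A counterexample is any positive integer n such that n has exactly 6 positive divisors but the claim fails; we check each in order.
For n = 12, 18, 20, 28, …, 68, 75, 76 the conclusion holds.
n = 92: τ(92) = 6; 92 ≥ 84.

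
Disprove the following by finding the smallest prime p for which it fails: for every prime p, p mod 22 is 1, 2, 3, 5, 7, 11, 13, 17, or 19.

p = 31

We need the least prime p for which the claim fails.
The first 10 eligible values, up to p = 29, all satisfy the conclusion.
p = 31: 31 mod 22 = 9 — not in {1, 2, 3, 5, 7, 11, 13, 17, 19}.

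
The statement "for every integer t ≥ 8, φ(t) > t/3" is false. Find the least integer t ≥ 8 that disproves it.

t = 12

A counterexample is any integer t ≥ 8 such that the claim fails; we check each in order.
For t = 8, 9, 10, 11 the conclusion holds.
t = 12: φ(12) = 4 and 12/3 = 4, so φ(12) ≤ 12/3.
So t = 12 is the smallest counterexample.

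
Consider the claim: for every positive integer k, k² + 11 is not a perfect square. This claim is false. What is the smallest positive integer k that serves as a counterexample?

k = 5

We need the least positive integer k for which k² + 11 is a perfect square.
k = 1: 1² + 11 = 12, not a perfect square.
k = 2: 2² + 11 = 15, not a perfect square.
k = 3: 3² + 11 = 20, not a perfect square.
k = 4: 4² + 11 = 27, not a perfect square.
k = 5: 5² + 11 = 36 = 6², a perfect square.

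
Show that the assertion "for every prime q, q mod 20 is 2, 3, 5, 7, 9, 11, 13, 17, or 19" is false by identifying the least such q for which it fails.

We need the least prime q for which the claim fails.
For q = 2, 3, 5, 7, …, 29, 31, 37 the conclusion holds.
q = 41: 41 mod 20 = 1 — not in {2, 3, 5, 7, 9, 11, 13, 17, 19}.

q = 41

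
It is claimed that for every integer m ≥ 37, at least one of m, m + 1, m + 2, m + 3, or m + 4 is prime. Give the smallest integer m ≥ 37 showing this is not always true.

Check each integer m ≥ 37 in order until m, m + 1, m + 2, m + 3, m + 4 are all composite.
For m = 37, 38, 39, 40, …, 45, 46, 47 the conclusion holds.
m = 48: 48 = 2 × 24; 49 = 7 × 7; 50 = 2 × 25; 51 = 3 × 17; 52 = 2 × 26 — all composite.

m = 48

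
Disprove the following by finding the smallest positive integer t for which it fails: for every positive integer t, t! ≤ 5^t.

Check each positive integer t in order until t! > 5^t.
For t = 1, 2, 3, 4, …, 9, 10, 11 the conclusion holds.
t = 12: t! = 479001600 and 5^t = 244140625, so 479001600 > 244140625.
Hence t = 12 is a counterexample.

t = 12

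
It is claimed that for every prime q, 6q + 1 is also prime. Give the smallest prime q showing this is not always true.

A counterexample is any prime q such that 6q + 1 is not prime; we check each in order.
The first 7 eligible values, up to q = 17, all satisfy the conclusion.
q = 19: 6q + 1 = 115 = 5 × 23, not prime.
Thus q = 19 disproves the claim, and no smaller q works.

q = 19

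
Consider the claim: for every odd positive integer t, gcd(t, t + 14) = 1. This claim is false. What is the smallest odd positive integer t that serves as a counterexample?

t = 7

A counterexample is any odd positive integer t such that gcd(t, t + 14) > 1; we check each in order.
t = 1: gcd(1, 15) = 1.
t = 3: gcd(3, 17) = 1.
t = 5: gcd(5, 19) = 1.
t = 7: gcd(7, 21) = 7.
Thus t = 7 disproves the claim, and no smaller t works.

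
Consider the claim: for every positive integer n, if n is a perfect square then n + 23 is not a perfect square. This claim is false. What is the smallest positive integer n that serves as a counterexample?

Check each positive integer n in order until n is a perfect square but n + 23 is a perfect square.
For n = 1, 4, 9, 16, 25, 36, 49, 64, 81, 100 the conclusion holds.
n = 121: 121 = 11² and 121 + 23 = 144 = 12².

n = 121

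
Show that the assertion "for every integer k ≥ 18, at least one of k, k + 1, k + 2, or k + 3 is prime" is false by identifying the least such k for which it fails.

k = 24

We need the least integer k ≥ 18 for which k, k + 1, k + 2, k + 3 are all composite.
k = 18: 19 is prime.
k = 19: 19 is prime.
k = 20: 23 is prime.
k = 21: 23 is prime.
k = 22: 23 is prime.
k = 23: 23 is prime.
k = 24: 24 = 2 × 12; 25 = 5 × 5; 26 = 2 × 13; 27 = 3 × 9 — all composite.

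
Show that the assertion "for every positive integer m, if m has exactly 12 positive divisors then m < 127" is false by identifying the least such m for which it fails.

A counterexample is any positive integer m such that m has exactly 12 positive divisors but the claim fails; we check each in order.
The first 7 eligible values, up to m = 126, all satisfy the conclusion.
m = 132: τ(132) = 12; 132 ≥ 127.
Hence m = 132 is a counterexample.

m = 132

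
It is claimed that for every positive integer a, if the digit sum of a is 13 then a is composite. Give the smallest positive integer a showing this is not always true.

For a = 49, 58 the conclusion holds.
a = 67: digit sum 13; 67 is prime, not composite.

a = 67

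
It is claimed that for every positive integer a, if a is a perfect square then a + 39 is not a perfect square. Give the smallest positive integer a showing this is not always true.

a = 25

We need the least positive integer a for which a is a perfect square but a + 39 is a perfect square.
The first 4 eligible values, up to a = 16, all satisfy the conclusion.
a = 25: 25 = 5² and 25 + 39 = 64 = 8².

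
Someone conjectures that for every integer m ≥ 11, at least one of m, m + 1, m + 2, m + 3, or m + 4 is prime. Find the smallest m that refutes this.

m = 24

A counterexample is any integer m ≥ 11 such that m, m + 1, m + 2, m + 3, m + 4 are all composite; we check each in order.
For m = 11, 12, 13, 14, …, 21, 22, 23 the conclusion holds.
m = 24: 24 = 2 × 12; 25 = 5 × 5; 26 = 2 × 13; 27 = 3 × 9; 28 = 2 × 14 — all composite.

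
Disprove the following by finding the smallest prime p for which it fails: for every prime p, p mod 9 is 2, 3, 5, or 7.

p = 13

Check each prime p in order until the claim fails.
For p = 2, 3, 5, 7, 11 the conclusion holds.
p = 13: 13 mod 9 = 4 — not in {2, 3, 5, 7}.
So p = 13 is the smallest counterexample.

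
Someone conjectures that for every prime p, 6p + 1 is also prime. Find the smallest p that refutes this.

p = 19

We need the least prime p for which 6p + 1 is not prime.
p = 2: 6p + 1 = 13, prime.
p = 3: 6p + 1 = 19, prime.
p = 5: 6p + 1 = 31, prime.
p = 7: 6p + 1 = 43, prime.
p = 11: 6p + 1 = 67, prime.
p = 13: 6p + 1 = 79, prime.
p = 17: 6p + 1 = 103, prime.
p = 19: 6p + 1 = 115 = 5 × 23, not prime.
So p = 19 is the smallest counterexample.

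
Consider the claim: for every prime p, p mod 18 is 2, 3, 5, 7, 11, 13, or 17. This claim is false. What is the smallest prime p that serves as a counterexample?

The first 7 eligible values, up to p = 17, all satisfy the conclusion.
p = 19: 19 mod 18 = 1 — not in {2, 3, 5, 7, 11, 13, 17}.
Thus p = 19 disproves the claim, and no smaller p works.

p = 19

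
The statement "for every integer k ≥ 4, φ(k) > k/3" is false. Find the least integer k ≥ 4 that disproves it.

k = 4: φ(4) = 2 and 4/3 = 4/3, so φ(4) > 4/3.
k = 5: φ(5) = 4 and 5/3 = 5/3, so φ(5) > 5/3.
k = 6: φ(6) = 2 and 6/3 = 2, so φ(6) ≤ 6/3.
So k = 6 is the smallest counterexample.

k = 6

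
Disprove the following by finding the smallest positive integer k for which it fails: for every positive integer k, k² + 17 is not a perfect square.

Check each positive integer k in order until k² + 17 is a perfect square.
k = 1: 1² + 17 = 18, not a perfect square.
k = 2: 2² + 17 = 21, not a perfect square.
k = 3: 3² + 17 = 26, not a perfect square.
k = 4: 4² + 17 = 33, not a perfect square.
k = 5: 5² + 17 = 42, not a perfect square.
k = 6: 6² + 17 = 53, not a perfect square.
k = 7: 7² + 17 = 66, not a perfect square.
k = 8: 8² + 17 = 81 = 9², a perfect square.
Hence k = 8 is a counterexample.

k = 8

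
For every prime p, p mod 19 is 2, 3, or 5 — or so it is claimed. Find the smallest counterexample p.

p = 7

Check each prime p in order until the claim fails.
For p = 2, 3, 5 the conclusion holds.
p = 7: 7 mod 19 = 7 — not in {2, 3, 5}.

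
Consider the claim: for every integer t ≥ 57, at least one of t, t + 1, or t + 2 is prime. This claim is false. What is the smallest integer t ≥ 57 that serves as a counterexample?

t = 62

A counterexample is any integer t ≥ 57 such that t, t + 1, t + 2 are all composite; we check each in order.
t = 57: 59 is prime.
t = 58: 59 is prime.
t = 59: 59 is prime.
t = 60: 61 is prime.
t = 61: 61 is prime.
t = 62: 62 = 2 × 31; 63 = 3 × 21; 64 = 2 × 32 — all composite.
Hence t = 62 is a counterexample.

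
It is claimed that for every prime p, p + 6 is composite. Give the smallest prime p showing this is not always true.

p = 5

A counterexample is any prime p such that p + 6 is prime; we check each in order.
p = 2: p + 6 = 8 = 2 × 4, composite.
p = 3: p + 6 = 9 = 3 × 3, composite.
p = 5: p + 6 = 11, prime — not composite.
Hence p = 5 is a counterexample.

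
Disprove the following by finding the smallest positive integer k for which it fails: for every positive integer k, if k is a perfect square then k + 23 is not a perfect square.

A counterexample is any positive integer k such that k is a perfect square but k + 23 is a perfect square; we check each in order.
The first 10 eligible values, up to k = 100, all satisfy the conclusion.
k = 121: 121 = 11² and 121 + 23 = 144 = 12².

k = 121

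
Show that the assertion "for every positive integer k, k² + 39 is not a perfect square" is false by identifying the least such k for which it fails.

Check each positive integer k in order until k² + 39 is a perfect square.
The first 4 eligible values, up to k = 4, all satisfy the conclusion.
k = 5: 5² + 39 = 64 = 8², a perfect square.
So k = 5 is the smallest counterexample.

k = 5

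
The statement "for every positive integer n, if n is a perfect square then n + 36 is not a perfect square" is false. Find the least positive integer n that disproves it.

n = 64

We need the least positive integer n for which n is a perfect square but n + 36 is a perfect square.
For n = 1, 4, 9, 16, 25, 36, 49 the conclusion holds.
n = 64: 64 = 8² and 64 + 36 = 100 = 10².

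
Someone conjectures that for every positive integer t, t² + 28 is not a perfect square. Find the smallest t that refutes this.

t = 6

For t = 1, 2, 3, 4, 5 the conclusion holds.
t = 6: 6² + 28 = 64 = 8², a perfect square.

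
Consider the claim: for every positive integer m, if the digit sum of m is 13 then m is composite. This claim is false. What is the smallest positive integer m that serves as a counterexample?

Check each positive integer m in order until the digit sum of m is 13 but m is prime.
m = 49: digit sum 13; 49 is composite.
m = 58: digit sum 13; 58 is composite.
m = 67: digit sum 13; 67 is prime, not composite.

m = 67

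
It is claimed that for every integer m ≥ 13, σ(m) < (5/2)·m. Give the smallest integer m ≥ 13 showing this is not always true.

m = 24

A counterexample is any integer m ≥ 13 such that the claim fails; we check each in order.
The first 11 eligible values, up to m = 23, all satisfy the conclusion.
m = 24: σ(24) = 60; 60 ≥ 60.
Hence m = 24 is a counterexample.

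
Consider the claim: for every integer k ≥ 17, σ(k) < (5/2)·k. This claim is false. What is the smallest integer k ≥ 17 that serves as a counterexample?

k = 24

We need the least integer k ≥ 17 for which the claim fails.
k = 17: σ(17) = 18; 18 < 85/2.
k = 18: σ(18) = 39; 39 < 45.
k = 19: σ(19) = 20; 20 < 95/2.
k = 20: σ(20) = 42; 42 < 50.
k = 21: σ(21) = 32; 32 < 105/2.
k = 22: σ(22) = 36; 36 < 55.
k = 23: σ(23) = 24; 24 < 115/2.
k = 24: σ(24) = 60; 60 ≥ 60.
Thus k = 24 disproves the claim, and no smaller k works.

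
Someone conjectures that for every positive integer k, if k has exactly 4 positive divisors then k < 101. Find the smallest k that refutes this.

k = 106

For k = 6, 8, 10, 14, …, 93, 94, 95 the conclusion holds.
k = 106: τ(106) = 4; 106 ≥ 101.
So k = 106 is the smallest counterexample.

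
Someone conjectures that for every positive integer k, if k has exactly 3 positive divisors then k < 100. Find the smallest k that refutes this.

k = 121

A counterexample is any positive integer k such that k has exactly 3 positive divisors but the claim fails; we check each in order.
For k = 4, 9, 25, 49 the conclusion holds.
k = 121: τ(121) = 3; 121 ≥ 100.
Thus k = 121 disproves the claim, and no smaller k works.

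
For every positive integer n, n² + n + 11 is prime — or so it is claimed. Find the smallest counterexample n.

A counterexample is any positive integer n such that n² + n + 11 is not prime; we check each in order.
For n = 1, 2, 3, 4, 5, 6, 7, 8, 9 the conclusion holds.
n = 10: n² + n + 11 = 121 = 11 × 11, composite.
Hence n = 10 is a counterexample.

n = 10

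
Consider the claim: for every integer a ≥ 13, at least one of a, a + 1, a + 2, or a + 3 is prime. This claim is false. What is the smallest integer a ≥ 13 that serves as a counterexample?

a = 24

For a = 13, 14, 15, 16, …, 21, 22, 23 the conclusion holds.
a = 24: 24 = 2 × 12; 25 = 5 × 5; 26 = 2 × 13; 27 = 3 × 9 — all composite.
Hence a = 24 is a counterexample.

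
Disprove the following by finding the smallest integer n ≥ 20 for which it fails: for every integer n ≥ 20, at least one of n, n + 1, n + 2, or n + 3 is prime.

n = 24

The first 4 eligible values, up to n = 23, all satisfy the conclusion.
n = 24: 24 = 2 × 12; 25 = 5 × 5; 26 = 2 × 13; 27 = 3 × 9 — all composite.
Hence n = 24 is a counterexample.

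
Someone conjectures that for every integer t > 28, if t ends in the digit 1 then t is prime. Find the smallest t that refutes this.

A counterexample is any integer t > 28 such that t ends in the digit 1 but t is not prime; we check each in order.
For t = 31, 41 the conclusion holds.
t = 51: 51 ends in 1; 51 = 3 × 17, composite.
So t = 51 is the smallest counterexample.

t = 51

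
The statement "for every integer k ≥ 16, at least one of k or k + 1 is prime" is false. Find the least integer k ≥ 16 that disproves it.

k = 20

Check each integer k ≥ 16 in order until k, k + 1 are both composite.
For k = 16, 17, 18, 19 the conclusion holds.
k = 20: 20 = 2 × 10; 21 = 3 × 7 — both composite.
So k = 20 is the smallest counterexample.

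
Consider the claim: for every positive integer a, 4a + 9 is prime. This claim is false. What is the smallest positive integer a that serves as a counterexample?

a = 3

a = 1: 4a + 9 = 13, prime.
a = 2: 4a + 9 = 17, prime.
a = 3: 4a + 9 = 21 = 3 × 7, composite.
So a = 3 is the smallest counterexample.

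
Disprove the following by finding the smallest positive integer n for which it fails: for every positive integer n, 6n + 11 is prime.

n = 4

n = 1: 6n + 11 = 17, prime.
n = 2: 6n + 11 = 23, prime.
n = 3: 6n + 11 = 29, prime.
n = 4: 6n + 11 = 35 = 5 × 7, composite.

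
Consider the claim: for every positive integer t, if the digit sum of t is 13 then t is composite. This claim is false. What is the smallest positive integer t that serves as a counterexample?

Check each positive integer t in order until the digit sum of t is 13 but t is prime.
t = 49: digit sum 13; 49 is composite.
t = 58: digit sum 13; 58 is composite.
t = 67: digit sum 13; 67 is prime, not composite.
Thus t = 67 disproves the claim, and no smaller t works.

t = 67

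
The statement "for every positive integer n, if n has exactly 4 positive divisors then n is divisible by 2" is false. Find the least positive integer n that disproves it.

n = 15

We need the least positive integer n for which n has exactly 4 positive divisors but n is not divisible by 2.
The first 4 eligible values, up to n = 14, all satisfy the conclusion.
n = 15: τ(15) = 4; 15 mod 2 = 1.
Hence n = 15 is a counterexample.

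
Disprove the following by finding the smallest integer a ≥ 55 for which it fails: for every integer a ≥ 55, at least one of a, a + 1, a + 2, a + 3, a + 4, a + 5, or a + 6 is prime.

a = 90

Check each integer a ≥ 55 in order until a, a + 1, a + 2, a + 3, a + 4, a + 5, a + 6 are all composite.
For a = 55, 56, 57, 58, …, 87, 88, 89 the conclusion holds.
a = 90: 90 = 2 × 45; 91 = 7 × 13; 92 = 2 × 46; 93 = 3 × 31; 94 = 2 × 47; 95 = 5 × 19; 96 = 2 × 48 — all composite.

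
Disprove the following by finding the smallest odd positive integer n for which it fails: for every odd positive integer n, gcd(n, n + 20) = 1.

n = 5

Check each odd positive integer n in order until gcd(n, n + 20) > 1.
For n = 1, 3 the conclusion holds.
n = 5: gcd(5, 25) = 5.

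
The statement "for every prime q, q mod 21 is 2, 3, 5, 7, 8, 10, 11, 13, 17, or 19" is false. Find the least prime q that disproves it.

q = 37

For q = 2, 3, 5, 7, …, 23, 29, 31 the conclusion holds.
q = 37: 37 mod 21 = 16 — not in {2, 3, 5, 7, 8, 10, 11, 13, 17, 19}.
Hence q = 37 is a counterexample.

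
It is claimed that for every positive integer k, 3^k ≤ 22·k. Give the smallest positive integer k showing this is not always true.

A counterexample is any positive integer k such that 3^k > 22·k; we check each in order.
k = 1: 3^k = 3 and 22·k = 22, so 3 ≤ 22.
k = 2: 3^k = 9 and 22·k = 44, so 9 ≤ 44.
k = 3: 3^k = 27 and 22·k = 66, so 27 ≤ 66.
k = 4: 3^k = 81 and 22·k = 88, so 81 ≤ 88.
k = 5: 3^k = 243 and 22·k = 110, so 243 > 110.

k = 5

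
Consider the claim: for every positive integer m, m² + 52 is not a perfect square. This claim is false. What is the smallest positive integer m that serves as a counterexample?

m = 12

For m = 1, 2, 3, 4, …, 9, 10, 11 the conclusion holds.
m = 12: 12² + 52 = 196 = 14², a perfect square.
Thus m = 12 disproves the claim, and no smaller m works.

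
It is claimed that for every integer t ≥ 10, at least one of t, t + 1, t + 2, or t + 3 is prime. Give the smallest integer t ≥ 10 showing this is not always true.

t = 24

For t = 10, 11, 12, 13, …, 21, 22, 23 the conclusion holds.
t = 24: 24 = 2 × 12; 25 = 5 × 5; 26 = 2 × 13; 27 = 3 × 9 — all composite.
Thus t = 24 disproves the claim, and no smaller t works.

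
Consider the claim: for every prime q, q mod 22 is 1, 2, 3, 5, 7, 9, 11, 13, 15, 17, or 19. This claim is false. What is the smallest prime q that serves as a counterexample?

For q = 2, 3, 5, 7, …, 31, 37, 41 the conclusion holds.
q = 43: 43 mod 22 = 21 — not in {1, 2, 3, 5, 7, 9, 11, 13, 15, 17, 19}.

q = 43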